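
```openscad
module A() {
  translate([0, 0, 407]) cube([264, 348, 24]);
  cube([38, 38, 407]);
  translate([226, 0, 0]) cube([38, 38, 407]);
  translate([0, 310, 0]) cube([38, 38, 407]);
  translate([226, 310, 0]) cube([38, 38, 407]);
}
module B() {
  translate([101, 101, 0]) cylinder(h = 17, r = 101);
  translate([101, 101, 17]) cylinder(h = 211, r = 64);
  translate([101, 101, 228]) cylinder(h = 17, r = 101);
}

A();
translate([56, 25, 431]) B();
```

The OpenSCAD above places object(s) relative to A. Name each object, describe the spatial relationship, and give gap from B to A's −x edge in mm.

A is a stool. B is a spool. The spool is on top of the stool. The gap from the spool to the stool's −x edge is 56 mm.

The spool's min-x is at 56; the stool's min-x is 0; gap = 56 mm.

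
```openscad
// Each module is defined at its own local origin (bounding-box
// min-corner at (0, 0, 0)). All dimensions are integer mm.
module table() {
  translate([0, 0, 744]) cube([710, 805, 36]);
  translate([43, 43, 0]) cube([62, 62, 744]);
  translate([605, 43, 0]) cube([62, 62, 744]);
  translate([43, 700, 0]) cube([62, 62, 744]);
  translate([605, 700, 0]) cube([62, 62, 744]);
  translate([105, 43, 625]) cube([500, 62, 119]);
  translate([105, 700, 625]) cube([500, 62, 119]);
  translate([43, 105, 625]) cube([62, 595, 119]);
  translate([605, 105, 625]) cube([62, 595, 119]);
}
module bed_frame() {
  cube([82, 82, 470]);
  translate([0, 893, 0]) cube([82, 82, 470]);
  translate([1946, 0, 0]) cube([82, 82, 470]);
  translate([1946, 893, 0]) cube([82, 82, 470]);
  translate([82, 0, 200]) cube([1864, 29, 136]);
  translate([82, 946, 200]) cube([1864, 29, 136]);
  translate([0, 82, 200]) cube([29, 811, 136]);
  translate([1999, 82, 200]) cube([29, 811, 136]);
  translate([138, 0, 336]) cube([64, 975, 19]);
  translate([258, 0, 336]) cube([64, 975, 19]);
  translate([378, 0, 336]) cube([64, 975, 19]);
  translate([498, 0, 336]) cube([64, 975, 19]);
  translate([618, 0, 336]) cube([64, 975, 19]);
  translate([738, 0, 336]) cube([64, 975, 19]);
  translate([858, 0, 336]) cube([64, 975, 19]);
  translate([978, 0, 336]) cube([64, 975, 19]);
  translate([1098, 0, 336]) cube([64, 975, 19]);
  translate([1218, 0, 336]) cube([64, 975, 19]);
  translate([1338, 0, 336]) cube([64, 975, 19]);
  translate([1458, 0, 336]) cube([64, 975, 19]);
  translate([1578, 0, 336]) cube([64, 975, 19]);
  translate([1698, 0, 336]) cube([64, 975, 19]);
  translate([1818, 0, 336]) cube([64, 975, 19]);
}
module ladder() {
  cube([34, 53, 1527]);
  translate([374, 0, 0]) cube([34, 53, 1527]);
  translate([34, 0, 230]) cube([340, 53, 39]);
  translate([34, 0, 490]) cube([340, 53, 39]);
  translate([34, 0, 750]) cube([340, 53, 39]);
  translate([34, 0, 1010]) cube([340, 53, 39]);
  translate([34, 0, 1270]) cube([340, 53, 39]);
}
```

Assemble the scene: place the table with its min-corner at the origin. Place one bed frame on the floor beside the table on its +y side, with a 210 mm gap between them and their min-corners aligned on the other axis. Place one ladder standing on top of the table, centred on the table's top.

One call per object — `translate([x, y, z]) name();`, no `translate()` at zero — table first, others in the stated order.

table();
translate([0, 1015, 0]) bed_frame();
translate([151, 376, 780]) ladder();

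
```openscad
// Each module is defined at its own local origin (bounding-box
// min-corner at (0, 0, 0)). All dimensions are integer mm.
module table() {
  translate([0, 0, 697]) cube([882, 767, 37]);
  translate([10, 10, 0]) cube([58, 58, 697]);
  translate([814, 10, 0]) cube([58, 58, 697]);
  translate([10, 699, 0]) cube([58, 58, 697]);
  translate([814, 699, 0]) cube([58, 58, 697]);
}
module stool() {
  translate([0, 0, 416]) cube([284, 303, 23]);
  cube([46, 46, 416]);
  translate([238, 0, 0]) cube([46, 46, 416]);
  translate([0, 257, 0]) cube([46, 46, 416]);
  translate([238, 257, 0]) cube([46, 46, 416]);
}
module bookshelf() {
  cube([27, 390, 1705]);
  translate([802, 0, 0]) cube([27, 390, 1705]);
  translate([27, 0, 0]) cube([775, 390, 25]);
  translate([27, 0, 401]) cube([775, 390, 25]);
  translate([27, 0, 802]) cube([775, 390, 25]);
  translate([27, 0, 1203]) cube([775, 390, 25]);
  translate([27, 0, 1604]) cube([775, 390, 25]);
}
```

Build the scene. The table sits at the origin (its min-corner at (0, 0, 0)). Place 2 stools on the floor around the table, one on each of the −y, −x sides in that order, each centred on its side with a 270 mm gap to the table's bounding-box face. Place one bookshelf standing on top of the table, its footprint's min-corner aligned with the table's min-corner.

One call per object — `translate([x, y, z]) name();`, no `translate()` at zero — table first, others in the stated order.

table();
translate([299, -573, 0]) stool();
translate([-554, 232, 0]) stool();
translate([0, 0, 734]) bookshelf();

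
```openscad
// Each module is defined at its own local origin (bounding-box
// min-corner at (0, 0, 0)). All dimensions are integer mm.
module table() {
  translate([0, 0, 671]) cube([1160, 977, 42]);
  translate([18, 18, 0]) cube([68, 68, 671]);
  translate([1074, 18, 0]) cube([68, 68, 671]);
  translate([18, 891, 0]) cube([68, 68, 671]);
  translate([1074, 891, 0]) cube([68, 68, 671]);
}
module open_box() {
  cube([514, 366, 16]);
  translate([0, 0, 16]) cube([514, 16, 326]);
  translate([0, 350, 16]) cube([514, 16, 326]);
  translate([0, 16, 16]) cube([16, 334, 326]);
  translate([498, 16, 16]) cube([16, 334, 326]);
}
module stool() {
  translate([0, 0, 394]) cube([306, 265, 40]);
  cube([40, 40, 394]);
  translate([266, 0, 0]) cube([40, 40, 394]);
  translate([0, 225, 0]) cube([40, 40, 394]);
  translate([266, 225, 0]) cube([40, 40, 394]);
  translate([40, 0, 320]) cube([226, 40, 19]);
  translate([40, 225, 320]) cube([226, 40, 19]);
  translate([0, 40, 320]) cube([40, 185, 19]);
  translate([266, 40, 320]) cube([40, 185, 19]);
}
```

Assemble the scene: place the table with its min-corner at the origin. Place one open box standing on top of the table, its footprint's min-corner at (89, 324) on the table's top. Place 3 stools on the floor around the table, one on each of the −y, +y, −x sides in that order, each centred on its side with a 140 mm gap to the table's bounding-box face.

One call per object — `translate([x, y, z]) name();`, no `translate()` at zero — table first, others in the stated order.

table();
translate([89, 324, 713]) open_box();
translate([427, -405, 0]) stool();
translate([427, 1117, 0]) stool();
translate([-446, 356, 0]) stool();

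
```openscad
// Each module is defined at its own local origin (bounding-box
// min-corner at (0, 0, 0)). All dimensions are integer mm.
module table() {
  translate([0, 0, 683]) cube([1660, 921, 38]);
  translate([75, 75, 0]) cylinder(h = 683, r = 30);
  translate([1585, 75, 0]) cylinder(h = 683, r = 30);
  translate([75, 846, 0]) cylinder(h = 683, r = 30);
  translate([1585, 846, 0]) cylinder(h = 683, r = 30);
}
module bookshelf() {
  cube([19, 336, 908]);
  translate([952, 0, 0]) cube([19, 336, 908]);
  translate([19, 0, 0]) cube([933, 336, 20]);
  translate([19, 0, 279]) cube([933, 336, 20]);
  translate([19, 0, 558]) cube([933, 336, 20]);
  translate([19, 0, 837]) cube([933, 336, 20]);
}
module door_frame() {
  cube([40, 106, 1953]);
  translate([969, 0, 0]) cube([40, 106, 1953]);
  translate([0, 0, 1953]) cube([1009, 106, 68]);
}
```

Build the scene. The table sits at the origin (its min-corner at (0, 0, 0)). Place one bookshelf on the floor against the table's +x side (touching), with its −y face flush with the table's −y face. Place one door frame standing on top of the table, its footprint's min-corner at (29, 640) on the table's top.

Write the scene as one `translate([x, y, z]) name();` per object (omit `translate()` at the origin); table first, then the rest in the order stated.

table();
translate([1660, 0, 0]) bookshelf();
translate([29, 640, 721]) door_frame();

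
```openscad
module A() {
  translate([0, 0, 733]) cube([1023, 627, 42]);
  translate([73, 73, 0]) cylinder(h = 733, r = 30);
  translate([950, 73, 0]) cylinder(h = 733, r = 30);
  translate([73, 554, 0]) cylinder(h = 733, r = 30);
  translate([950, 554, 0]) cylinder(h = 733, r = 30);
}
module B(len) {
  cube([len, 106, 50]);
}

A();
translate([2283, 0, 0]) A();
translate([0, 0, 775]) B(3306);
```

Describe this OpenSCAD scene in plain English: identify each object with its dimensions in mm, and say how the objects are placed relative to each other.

A is a table: top 1023 mm (x) × 627 mm (y), 42 mm thick, upper face at z = 775 mm, on four round legs of 60 mm diameter, each leg's bounding box inset 43 mm from the nearest pair of top edges, running from z = 0 to the bottom of the top.

B is a rectangular beam 3306 mm long (x), 106 mm deep (y), 50 mm thick (z).

The beam spans the tops of two tables placed 1260 mm apart, resting at z = 775 mm.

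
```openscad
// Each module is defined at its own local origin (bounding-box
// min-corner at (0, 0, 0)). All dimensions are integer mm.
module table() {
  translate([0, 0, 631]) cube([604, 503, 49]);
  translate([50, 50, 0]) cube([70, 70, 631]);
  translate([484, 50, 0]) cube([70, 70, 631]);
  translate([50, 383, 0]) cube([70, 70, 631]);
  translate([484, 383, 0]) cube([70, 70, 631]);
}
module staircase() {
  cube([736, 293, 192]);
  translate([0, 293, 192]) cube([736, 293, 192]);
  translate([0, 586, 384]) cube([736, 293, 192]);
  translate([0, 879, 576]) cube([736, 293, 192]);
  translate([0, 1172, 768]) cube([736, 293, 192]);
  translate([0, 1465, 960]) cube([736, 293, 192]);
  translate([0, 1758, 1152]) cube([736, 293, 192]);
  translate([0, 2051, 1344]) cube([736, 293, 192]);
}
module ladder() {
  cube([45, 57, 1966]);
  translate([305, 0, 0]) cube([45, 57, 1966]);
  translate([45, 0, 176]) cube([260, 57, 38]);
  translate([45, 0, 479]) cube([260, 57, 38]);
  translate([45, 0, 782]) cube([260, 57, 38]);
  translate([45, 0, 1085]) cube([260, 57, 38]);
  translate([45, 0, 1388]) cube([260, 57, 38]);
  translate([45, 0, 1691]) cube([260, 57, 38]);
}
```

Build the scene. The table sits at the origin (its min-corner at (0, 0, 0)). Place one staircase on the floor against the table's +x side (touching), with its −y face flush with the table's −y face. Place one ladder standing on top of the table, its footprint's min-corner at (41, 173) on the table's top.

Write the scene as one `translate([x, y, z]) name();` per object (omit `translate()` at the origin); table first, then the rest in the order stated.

table();
translate([604, 0, 0]) staircase();
translate([41, 173, 680]) ladder();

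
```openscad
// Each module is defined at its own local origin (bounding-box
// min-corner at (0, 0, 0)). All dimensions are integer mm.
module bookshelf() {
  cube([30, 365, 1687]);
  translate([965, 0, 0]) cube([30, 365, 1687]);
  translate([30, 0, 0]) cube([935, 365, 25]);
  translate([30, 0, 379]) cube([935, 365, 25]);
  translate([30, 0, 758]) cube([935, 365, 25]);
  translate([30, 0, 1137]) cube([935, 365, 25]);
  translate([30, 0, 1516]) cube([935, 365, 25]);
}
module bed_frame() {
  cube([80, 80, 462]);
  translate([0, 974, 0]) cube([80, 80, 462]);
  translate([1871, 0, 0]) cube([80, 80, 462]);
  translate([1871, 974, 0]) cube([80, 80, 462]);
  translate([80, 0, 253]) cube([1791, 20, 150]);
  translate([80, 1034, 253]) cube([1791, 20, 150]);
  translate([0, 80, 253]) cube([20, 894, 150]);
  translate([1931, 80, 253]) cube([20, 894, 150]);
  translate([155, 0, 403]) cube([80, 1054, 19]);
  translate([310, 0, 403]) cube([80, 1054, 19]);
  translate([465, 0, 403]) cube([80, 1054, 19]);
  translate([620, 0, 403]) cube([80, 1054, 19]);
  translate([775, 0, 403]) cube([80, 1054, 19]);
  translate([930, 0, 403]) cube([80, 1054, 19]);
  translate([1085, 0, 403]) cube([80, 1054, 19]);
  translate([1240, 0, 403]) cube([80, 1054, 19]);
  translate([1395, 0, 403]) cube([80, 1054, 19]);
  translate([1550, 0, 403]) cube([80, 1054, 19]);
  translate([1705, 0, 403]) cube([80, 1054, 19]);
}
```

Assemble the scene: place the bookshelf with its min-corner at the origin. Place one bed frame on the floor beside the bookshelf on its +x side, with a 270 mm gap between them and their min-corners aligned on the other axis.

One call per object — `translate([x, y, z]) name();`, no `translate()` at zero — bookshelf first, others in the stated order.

bookshelf();
translate([1265, 0, 0]) bed_frame();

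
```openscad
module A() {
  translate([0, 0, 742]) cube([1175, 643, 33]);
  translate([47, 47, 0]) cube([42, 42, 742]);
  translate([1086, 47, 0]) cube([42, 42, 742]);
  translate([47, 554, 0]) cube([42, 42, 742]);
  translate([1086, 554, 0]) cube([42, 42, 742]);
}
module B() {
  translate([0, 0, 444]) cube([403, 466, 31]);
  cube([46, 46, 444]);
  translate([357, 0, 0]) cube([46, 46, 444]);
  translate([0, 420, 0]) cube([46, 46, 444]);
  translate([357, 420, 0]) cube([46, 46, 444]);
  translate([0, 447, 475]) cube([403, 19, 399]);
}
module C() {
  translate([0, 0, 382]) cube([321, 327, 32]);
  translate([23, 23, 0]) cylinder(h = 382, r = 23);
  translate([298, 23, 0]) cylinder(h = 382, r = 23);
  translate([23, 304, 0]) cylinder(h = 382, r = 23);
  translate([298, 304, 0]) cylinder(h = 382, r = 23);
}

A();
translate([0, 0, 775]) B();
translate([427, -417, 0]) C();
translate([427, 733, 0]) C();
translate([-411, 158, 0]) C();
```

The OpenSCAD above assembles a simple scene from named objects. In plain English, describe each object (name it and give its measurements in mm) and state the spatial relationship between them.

A is a rectangular dining table. The top is 1175×643×33 mm with its upper surface at z = 775 mm. It stands on four 42×42 mm square legs, each inset 47 mm from the nearest pair of top edges, running from the floor to the underside of the top.

B is a chair. The seat is a 403×466×31 mm slab with its top at z = 475 mm, on four 46×46 mm corner legs (flush with the seat edges, standing on z = 0). A flat backrest 19 mm thick, 399 mm tall, spans the full seat width and rises from the seat top along its +y edge, rear face flush with the rear of the seat.

C is a four-legged stool. The seat is a 321×327×32 mm slab whose top surface is at z = 414 mm; four round legs, each 46 mm in diameter, run from the floor (z = 0) to the underside of the seat, each leg's axis is inset half a diameter from the nearest pair of seat edges (so the leg's bounding box is flush with the corner).

The chair is on top of the table. Three stools sit around the table at the −y, +y, −x sides.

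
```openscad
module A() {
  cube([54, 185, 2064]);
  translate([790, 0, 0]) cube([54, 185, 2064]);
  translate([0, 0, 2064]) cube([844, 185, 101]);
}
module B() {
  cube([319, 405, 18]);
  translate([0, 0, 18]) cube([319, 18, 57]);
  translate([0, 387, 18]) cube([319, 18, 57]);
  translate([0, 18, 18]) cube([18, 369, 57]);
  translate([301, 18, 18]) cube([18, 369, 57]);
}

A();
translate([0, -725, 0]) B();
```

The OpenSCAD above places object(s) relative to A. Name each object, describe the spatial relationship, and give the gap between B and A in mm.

The open box's nearest face is 320 mm from the door frame's −y face.

A is a door frame. B is an open box. The open box is on the floor beside the door frame on its −y side. The gap between the open box and the door frame is 320 mm.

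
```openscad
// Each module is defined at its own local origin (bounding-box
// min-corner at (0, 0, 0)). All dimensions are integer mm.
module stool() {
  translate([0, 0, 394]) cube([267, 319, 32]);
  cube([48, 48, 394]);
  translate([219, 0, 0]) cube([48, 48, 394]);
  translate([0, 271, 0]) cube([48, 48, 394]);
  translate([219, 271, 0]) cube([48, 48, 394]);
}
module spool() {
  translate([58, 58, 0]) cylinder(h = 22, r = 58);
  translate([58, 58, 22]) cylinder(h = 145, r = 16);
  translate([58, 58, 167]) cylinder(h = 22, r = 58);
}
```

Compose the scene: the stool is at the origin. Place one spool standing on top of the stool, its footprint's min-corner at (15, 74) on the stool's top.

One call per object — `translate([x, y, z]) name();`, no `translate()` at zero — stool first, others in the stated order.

stool();
translate([15, 74, 426]) spool();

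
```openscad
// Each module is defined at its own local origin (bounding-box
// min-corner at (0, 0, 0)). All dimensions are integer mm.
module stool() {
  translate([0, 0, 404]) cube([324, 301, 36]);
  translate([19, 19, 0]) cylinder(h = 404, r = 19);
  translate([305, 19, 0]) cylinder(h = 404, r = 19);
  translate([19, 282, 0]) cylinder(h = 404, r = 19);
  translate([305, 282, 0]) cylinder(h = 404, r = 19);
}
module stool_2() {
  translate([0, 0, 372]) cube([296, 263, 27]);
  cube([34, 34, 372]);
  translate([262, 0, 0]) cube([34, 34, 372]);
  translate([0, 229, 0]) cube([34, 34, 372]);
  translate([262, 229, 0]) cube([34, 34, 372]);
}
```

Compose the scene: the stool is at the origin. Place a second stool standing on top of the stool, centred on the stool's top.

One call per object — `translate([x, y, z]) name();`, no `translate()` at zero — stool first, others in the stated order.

stool();
translate([14, 19, 440]) stool_2();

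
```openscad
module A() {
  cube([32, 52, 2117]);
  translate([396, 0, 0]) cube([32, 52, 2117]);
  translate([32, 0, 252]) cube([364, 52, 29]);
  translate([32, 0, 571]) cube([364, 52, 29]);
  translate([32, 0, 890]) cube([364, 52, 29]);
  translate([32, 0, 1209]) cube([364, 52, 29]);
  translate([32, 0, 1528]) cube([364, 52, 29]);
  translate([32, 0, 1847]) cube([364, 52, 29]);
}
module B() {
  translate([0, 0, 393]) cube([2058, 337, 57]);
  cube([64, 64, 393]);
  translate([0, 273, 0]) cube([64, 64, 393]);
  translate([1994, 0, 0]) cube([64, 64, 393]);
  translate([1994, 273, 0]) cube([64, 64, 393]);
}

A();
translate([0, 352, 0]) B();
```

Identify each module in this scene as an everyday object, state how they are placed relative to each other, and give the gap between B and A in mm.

The bench's nearest face is 300 mm from the ladder's +y face.

A is a ladder. B is a bench. The bench is on the floor beside the ladder on its +y side. The gap between the bench and the ladder is 300 mm.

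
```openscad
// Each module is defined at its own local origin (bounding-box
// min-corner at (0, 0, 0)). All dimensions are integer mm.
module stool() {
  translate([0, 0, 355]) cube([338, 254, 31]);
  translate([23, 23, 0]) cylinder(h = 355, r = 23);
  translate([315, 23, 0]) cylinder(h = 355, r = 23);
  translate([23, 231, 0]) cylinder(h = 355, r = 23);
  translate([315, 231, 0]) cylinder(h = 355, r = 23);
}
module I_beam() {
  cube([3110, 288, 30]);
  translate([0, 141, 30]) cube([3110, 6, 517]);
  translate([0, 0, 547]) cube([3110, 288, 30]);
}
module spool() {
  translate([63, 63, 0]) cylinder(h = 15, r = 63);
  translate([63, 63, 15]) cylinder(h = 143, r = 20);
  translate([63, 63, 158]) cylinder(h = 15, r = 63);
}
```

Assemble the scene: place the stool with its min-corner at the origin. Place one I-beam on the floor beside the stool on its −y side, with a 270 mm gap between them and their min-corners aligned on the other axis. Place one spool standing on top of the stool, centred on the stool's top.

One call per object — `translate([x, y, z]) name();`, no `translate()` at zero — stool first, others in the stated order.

stool();
translate([0, -558, 0]) I_beam();
translate([106, 64, 386]) spool();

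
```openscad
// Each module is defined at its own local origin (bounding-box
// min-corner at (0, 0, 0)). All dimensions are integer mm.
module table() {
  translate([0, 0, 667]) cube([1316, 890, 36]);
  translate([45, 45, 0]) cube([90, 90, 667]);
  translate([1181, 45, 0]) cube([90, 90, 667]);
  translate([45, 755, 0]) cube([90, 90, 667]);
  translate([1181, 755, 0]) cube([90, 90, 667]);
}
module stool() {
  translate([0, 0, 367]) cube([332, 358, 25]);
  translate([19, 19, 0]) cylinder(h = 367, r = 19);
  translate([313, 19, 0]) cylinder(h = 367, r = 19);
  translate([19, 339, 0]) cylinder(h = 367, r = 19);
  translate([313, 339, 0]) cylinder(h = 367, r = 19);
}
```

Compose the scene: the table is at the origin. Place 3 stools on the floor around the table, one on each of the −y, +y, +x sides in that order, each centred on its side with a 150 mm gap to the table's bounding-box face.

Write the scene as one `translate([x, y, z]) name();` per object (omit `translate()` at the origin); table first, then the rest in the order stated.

table();
translate([492, -508, 0]) stool();
translate([492, 1040, 0]) stool();
translate([1466, 266, 0]) stool();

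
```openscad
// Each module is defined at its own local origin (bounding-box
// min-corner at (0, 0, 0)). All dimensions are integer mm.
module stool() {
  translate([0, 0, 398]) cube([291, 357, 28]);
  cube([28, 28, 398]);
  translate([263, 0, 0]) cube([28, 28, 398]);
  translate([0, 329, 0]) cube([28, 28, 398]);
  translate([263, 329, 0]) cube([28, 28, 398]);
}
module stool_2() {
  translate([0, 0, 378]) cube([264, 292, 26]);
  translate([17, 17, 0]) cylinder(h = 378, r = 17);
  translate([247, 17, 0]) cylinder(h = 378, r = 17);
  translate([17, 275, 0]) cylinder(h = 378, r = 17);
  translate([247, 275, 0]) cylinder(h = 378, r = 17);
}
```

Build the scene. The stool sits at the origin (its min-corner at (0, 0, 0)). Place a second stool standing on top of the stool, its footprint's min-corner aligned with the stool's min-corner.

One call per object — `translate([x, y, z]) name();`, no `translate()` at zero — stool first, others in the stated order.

stool();
translate([0, 0, 426]) stool_2();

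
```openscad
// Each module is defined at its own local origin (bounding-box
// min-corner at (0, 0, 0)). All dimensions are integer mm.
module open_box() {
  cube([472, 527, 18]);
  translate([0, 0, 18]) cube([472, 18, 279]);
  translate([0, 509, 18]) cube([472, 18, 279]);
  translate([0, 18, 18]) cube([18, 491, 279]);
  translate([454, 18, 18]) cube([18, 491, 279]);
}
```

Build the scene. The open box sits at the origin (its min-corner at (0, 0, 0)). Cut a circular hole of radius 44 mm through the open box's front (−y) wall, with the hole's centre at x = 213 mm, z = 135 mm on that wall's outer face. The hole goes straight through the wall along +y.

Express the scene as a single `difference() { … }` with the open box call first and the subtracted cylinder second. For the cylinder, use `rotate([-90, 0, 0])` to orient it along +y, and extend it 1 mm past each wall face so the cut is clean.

difference() {
  open_box();
  translate([213, -1, 135]) rotate([-90, 0, 0]) cylinder(h = 20, r = 44);
}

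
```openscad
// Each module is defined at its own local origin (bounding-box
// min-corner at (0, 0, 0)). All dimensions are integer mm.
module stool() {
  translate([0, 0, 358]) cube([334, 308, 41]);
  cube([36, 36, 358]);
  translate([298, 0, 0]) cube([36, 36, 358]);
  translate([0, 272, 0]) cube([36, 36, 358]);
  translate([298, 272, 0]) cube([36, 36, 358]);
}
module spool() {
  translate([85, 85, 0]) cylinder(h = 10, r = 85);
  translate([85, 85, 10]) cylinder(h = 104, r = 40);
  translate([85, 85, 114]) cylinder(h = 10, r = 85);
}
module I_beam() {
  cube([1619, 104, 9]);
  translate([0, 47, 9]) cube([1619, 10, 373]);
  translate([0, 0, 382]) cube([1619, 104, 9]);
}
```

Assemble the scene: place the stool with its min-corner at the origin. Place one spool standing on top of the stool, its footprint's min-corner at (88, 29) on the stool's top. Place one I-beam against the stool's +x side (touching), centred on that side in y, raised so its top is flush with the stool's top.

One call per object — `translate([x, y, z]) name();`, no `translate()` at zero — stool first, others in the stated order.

stool();
translate([88, 29, 399]) spool();
translate([334, 102, 8]) I_beam();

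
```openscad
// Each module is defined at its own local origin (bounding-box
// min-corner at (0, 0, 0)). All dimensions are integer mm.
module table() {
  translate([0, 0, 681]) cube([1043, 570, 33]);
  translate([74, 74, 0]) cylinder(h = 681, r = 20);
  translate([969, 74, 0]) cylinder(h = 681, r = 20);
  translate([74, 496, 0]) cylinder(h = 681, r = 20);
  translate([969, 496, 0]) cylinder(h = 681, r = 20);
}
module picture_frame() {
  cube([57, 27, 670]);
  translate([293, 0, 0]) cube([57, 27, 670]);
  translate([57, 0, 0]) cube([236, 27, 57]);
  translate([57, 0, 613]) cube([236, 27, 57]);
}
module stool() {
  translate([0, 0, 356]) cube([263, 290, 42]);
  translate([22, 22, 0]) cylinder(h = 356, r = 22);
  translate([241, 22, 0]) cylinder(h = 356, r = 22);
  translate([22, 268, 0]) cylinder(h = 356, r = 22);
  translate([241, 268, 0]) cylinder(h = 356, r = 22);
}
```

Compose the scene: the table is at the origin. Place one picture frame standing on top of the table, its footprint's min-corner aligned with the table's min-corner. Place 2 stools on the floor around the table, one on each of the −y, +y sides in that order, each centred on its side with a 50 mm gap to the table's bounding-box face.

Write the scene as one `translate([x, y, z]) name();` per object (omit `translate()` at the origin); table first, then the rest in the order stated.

table();
translate([0, 0, 714]) picture_frame();
translate([390, -340, 0]) stool();
translate([390, 620, 0]) stool();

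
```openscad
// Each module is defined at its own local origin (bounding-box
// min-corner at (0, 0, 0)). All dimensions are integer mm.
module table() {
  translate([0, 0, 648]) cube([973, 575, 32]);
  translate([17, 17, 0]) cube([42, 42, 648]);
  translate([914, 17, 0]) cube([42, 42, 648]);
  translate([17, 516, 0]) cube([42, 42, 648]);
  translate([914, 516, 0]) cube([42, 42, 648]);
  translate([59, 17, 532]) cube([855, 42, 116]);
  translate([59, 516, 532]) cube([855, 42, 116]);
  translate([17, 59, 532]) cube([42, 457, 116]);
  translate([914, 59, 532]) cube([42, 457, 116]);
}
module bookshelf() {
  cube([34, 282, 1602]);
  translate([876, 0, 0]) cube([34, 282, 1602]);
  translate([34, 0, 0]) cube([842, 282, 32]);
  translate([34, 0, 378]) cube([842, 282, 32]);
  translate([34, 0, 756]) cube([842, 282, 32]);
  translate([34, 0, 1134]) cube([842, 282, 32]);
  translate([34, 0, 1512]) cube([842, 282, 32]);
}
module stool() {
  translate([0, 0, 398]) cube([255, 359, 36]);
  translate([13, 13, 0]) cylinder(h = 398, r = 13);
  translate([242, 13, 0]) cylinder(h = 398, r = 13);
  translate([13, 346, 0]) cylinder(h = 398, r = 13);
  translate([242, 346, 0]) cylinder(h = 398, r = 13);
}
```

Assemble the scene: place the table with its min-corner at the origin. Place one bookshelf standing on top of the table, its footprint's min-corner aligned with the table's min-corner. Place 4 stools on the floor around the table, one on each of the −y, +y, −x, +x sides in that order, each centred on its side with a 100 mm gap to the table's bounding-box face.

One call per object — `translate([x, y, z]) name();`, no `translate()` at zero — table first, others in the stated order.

table();
translate([0, 0, 680]) bookshelf();
translate([359, -459, 0]) stool();
translate([359, 675, 0]) stool();
translate([-355, 108, 0]) stool();
translate([1073, 108, 0]) stool();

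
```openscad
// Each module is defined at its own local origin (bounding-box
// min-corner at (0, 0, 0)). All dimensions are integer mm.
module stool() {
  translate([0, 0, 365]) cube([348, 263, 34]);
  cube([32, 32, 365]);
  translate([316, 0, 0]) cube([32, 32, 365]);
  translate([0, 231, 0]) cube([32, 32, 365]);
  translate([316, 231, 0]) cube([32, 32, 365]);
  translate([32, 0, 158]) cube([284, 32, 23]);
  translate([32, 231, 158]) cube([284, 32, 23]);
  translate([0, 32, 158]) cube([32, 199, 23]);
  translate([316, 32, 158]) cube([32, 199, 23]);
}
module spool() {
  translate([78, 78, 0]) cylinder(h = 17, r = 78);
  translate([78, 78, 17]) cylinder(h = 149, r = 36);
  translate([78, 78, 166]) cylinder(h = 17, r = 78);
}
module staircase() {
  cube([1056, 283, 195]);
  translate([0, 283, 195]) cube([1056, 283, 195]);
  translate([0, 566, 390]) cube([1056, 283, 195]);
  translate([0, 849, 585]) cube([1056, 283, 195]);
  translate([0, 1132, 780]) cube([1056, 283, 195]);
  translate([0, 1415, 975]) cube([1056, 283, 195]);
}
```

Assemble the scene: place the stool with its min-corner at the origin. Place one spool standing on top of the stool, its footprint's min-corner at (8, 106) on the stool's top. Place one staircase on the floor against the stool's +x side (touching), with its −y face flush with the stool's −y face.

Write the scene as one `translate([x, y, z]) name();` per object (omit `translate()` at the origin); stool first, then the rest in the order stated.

stool();
translate([8, 106, 399]) spool();
translate([348, 0, 0]) staircase();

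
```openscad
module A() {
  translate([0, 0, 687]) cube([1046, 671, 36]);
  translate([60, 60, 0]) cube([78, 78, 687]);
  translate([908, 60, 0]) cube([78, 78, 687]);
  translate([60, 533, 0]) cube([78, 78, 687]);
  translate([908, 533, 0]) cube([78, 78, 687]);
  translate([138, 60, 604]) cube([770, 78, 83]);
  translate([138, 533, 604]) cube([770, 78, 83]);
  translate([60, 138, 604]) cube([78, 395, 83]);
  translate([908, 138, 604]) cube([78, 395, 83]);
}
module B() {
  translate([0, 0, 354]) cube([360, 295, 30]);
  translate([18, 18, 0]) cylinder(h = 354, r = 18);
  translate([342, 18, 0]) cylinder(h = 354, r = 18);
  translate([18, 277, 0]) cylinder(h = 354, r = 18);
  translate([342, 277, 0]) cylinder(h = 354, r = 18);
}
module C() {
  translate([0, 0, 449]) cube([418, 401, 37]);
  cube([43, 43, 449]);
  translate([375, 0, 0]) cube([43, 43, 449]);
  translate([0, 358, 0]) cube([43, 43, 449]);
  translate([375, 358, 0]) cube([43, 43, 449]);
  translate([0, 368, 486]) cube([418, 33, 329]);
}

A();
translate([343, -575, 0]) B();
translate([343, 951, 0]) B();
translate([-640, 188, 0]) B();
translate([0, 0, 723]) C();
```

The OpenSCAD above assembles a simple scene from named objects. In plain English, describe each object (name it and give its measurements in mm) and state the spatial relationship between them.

A is a table: top 1046 mm (x) × 671 mm (y), 36 mm thick, upper face at z = 723 mm, on four 78×78 mm square legs, each inset 60 mm from the nearest pair of top edges, running from z = 0 to the bottom of the top. Four apron rails, 78 mm thick and 83 mm tall, run between adjacent legs with their top edges flush with the underside of the top and their outer faces flush with the legs' outer faces.

B is a four-legged stool. The seat is a 360×295×30 mm slab whose top surface is at z = 384 mm; four round legs, each 36 mm in diameter, run from the floor (z = 0) to the underside of the seat, each leg's axis is inset half a diameter from the nearest pair of seat edges (so the leg's bounding box is flush with the corner).

C is a chair. The seat is a 418×401×37 mm slab with its top at z = 486 mm, on four 43×43 mm corner legs (flush with the seat edges, standing on z = 0). A flat backrest 33 mm thick, 329 mm tall, spans the full seat width and rises from the seat top along its +y edge, rear face flush with the rear of the seat.

Three stools sit around the table at the −y, +y, −x sides. The chair is on top of the table.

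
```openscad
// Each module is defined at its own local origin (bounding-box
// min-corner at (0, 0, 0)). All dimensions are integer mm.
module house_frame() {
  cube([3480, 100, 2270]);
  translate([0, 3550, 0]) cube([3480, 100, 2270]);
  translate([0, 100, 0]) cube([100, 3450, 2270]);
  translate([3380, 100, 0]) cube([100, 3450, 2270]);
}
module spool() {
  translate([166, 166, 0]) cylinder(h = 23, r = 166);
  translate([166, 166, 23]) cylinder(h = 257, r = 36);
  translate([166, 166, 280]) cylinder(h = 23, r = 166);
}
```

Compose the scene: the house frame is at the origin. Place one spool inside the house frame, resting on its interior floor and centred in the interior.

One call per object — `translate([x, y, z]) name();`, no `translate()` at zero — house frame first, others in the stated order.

house_frame();
translate([1574, 1659, 0]) spool();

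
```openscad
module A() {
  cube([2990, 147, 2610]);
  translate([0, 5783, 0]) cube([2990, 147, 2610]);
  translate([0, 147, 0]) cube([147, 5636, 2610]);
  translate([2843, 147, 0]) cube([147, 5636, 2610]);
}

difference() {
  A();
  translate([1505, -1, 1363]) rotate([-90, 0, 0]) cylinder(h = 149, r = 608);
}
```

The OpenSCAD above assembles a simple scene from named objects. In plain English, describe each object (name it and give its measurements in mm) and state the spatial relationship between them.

A is the wall frame of a small rectangular building: four walls, each 2610 mm tall and 147 mm thick, enclosing a footprint 2990 mm (x) by 5930 mm (y) outside-to-outside, with no floor or roof. The front and back walls (the −y and +y sides) span the full width; the two side walls fit between them.

The house frame has a circular hole of radius 608 mm through its front wall, centred at (x = 1505, z = 1363).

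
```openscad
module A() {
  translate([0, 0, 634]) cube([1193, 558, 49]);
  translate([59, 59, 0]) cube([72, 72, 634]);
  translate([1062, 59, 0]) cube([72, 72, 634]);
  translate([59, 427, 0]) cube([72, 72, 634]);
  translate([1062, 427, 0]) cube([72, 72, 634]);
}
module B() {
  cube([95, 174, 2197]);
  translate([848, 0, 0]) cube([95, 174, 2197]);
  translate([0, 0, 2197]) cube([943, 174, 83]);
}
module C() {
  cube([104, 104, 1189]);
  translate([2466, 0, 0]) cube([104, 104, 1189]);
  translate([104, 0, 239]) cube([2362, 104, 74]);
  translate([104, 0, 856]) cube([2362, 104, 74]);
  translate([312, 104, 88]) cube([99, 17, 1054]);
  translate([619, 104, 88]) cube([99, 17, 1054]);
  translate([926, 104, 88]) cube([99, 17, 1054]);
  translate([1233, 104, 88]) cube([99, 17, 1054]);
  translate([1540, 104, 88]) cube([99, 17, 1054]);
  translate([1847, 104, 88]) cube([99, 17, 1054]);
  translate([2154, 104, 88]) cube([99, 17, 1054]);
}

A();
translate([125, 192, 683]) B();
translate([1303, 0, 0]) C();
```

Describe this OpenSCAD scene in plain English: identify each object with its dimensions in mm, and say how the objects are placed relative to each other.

A is a rectangular dining table. The top is 1193×558×49 mm with its upper surface at z = 683 mm. It stands on four 72×72 mm square legs, each inset 59 mm from the nearest pair of top edges, running from the floor to the underside of the top.

B is a door frame. The clear opening is 753 mm wide and 2197 mm high. Two 95 mm wide jambs, 174 mm deep, stand either side of the opening from the floor to the top of the opening. A 83 mm thick head sits across the top of both jambs, spanning the full outside width of the frame.

C is a fence section. Two 104×104 mm posts, 1189 mm tall, stand on the floor with a clear span of 2362 mm between their inner faces. Two horizontal rails of 104×74 mm section span the gap between the posts with their undersides at z = 239 mm and z = 856 mm, flush with the posts' −y face. 7 pickets, each 99 mm wide, 17 mm thick and 1054 mm tall, are fixed to the +y face of the rails with their bottoms at z = 88 mm, evenly spaced across the span with equal gaps (rounded down to the nearest mm) at the −x end and between each pair — any rounding remainder accumulates at the +x end.

The door frame is on top of the table, centred. The fence section is on the floor beside the table on its +x side.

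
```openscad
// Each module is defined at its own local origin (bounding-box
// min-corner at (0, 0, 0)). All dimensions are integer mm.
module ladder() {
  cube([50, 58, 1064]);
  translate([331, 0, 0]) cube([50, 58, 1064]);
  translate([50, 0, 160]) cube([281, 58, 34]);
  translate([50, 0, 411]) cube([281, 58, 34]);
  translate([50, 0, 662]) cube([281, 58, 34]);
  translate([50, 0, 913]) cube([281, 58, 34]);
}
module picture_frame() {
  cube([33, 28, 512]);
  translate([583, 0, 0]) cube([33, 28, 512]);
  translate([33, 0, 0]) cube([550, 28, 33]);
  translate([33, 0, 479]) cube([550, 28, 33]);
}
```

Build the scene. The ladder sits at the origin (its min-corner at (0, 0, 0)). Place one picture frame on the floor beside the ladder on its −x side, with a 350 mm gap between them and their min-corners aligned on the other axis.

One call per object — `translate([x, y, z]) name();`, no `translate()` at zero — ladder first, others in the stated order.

ladder();
translate([-966, 0, 0]) picture_frame();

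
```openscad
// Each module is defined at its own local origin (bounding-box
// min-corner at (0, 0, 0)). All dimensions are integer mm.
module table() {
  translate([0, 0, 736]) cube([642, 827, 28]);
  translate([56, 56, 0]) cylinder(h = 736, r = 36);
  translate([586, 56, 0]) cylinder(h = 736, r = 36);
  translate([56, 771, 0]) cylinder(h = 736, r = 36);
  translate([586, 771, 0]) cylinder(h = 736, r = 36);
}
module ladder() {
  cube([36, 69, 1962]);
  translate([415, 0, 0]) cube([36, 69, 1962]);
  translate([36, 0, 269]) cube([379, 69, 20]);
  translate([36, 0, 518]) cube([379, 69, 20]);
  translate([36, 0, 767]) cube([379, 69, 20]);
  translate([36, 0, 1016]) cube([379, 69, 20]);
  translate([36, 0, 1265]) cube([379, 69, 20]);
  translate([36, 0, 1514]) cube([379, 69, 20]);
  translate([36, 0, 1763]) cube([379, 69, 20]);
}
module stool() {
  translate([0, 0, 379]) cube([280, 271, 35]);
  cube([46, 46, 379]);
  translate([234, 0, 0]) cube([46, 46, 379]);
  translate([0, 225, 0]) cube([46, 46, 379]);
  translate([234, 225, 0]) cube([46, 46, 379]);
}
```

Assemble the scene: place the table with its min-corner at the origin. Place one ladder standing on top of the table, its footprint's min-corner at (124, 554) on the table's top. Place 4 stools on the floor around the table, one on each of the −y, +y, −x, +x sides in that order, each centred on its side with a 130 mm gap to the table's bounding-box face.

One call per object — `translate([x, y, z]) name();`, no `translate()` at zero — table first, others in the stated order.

table();
translate([124, 554, 764]) ladder();
translate([181, -401, 0]) stool();
translate([181, 957, 0]) stool();
translate([-410, 278, 0]) stool();
translate([772, 278, 0]) stool();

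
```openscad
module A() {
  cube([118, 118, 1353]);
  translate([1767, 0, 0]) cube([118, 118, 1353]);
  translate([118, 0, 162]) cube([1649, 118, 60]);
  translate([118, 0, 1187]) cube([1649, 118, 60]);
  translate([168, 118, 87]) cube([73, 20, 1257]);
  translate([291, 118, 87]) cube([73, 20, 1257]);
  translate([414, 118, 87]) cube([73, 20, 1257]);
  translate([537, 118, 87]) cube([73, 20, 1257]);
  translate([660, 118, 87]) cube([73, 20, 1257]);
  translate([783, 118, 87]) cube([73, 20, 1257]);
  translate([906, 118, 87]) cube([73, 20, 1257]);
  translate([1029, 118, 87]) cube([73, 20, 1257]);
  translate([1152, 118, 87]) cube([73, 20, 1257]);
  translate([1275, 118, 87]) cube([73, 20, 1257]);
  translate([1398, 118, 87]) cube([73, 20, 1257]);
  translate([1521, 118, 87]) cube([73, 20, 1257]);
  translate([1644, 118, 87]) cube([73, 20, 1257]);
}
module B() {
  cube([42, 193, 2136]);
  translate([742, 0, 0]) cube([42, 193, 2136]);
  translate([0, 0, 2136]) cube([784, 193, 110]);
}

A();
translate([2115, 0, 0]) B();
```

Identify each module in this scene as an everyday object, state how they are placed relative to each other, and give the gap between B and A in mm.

A is a fence section. B is a door frame. The door frame is on the floor beside the fence section on its +x side. The gap between the door frame and the fence section is 230 mm.

The door frame's nearest face is 230 mm from the fence section's +x face.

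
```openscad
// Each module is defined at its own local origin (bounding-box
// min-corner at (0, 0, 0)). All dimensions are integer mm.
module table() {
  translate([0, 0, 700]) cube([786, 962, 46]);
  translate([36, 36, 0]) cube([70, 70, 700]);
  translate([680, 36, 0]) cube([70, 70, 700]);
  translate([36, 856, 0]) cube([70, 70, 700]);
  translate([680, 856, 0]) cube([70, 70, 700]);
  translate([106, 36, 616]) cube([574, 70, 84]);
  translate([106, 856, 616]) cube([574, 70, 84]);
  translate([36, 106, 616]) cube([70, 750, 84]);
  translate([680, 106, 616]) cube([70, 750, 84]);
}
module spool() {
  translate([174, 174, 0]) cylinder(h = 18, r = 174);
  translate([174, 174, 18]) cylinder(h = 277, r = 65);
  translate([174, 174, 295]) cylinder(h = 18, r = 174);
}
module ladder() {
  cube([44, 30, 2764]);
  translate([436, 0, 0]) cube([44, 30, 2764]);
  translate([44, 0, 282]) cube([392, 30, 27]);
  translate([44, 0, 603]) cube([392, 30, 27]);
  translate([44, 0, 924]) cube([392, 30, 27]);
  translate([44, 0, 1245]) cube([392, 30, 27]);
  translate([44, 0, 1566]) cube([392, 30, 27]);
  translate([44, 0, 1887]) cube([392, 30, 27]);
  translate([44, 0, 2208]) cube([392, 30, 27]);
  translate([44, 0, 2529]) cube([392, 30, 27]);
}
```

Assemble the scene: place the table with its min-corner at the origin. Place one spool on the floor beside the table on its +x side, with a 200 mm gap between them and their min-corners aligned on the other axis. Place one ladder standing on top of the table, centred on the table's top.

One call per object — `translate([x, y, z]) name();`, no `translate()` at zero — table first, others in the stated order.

table();
translate([986, 0, 0]) spool();
translate([153, 466, 746]) ladder();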